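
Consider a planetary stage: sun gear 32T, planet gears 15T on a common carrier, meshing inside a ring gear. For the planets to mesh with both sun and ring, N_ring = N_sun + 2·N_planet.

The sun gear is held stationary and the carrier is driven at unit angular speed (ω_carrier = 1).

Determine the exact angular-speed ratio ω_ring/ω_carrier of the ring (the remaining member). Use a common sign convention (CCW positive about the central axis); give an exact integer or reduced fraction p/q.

47/31

N_ring = 32 + 2·15 = 62
32(ω_s−ω_c) = −62(ω_r−ω_c),  ω_s=0, ω_c=1
ω_r = 1 − (32/62)(0−1) = 47/31
ω_r/ω_c = 47/31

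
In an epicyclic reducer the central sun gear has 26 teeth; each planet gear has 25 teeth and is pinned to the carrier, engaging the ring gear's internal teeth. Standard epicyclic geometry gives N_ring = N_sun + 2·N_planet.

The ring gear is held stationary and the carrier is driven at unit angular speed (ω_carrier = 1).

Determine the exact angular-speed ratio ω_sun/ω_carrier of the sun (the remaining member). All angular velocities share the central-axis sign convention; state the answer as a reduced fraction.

N_ring = 26 + 2·25 = 76
26(ω_s−ω_c) = −76(ω_r−ω_c),  ω_r=0, ω_c=1
ω_s = 1 − (76/26)(0−1) = 51/13
ω_s/ω_c = 51/13

51/13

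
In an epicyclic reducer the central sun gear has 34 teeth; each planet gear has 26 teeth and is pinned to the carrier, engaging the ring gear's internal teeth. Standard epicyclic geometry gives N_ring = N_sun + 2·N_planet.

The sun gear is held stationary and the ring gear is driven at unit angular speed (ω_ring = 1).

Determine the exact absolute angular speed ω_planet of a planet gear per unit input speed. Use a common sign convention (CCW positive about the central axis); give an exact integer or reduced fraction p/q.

N_ring = 34 + 2·26 = 86
34(ω_s−ω_c) = −86(ω_r−ω_c),  ω_s=0, ω_r=1
34(0−ω_c) = −86(1−ω_c)  ⇒  120ω_c = 86  ⇒  ω_c = 43/60
sun–planet: 34·(0−43/60) = −26·(ω_p−ω_c)  ⇒  ω_p−ω_c = −(34/26)·(-43/60) = 731/780
ω_p = 43/60 + 731/780 = 43/26

43/26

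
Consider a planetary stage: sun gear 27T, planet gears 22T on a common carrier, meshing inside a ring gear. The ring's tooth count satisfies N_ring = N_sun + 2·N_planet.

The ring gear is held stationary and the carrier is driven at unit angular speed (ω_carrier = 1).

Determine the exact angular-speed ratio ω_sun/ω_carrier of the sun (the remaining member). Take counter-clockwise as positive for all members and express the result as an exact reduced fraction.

98/27

N_ring = 27 + 2·22 = 71
27(ω_s−ω_c) = −71(ω_r−ω_c),  ω_r=0, ω_c=1
ω_s = 1 − (71/27)(0−1) = 98/27
ω_s/ω_c = 98/27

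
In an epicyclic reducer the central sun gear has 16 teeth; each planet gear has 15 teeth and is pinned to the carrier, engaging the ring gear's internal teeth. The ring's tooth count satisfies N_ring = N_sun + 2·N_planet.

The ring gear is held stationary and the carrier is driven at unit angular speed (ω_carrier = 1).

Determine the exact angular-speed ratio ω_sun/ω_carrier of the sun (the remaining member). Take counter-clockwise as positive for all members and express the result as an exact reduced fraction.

31/8

N_ring = 16 + 2·15 = 46
16(ω_s−ω_c) = −46(ω_r−ω_c),  ω_r=0, ω_c=1
ω_s = 1 − (46/16)(0−1) = 31/8
ω_s/ω_c = 31/8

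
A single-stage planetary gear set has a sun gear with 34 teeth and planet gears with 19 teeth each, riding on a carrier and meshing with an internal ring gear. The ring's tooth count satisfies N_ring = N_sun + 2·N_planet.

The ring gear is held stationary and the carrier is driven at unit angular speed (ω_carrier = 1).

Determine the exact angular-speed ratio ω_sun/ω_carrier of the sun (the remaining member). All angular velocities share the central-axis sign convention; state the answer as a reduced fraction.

N_ring = 34 + 2·19 = 72
34(ω_s−ω_c) = −72(ω_r−ω_c),  ω_r=0, ω_c=1
ω_s = 1 − (72/34)(0−1) = 53/17
ω_s/ω_c = 53/17

53/17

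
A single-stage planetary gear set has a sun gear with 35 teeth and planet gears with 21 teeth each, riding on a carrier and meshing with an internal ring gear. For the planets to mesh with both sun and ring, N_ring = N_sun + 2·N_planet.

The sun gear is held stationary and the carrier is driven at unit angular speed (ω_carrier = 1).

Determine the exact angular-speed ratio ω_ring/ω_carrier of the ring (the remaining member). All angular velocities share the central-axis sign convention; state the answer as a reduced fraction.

16/11

N_ring = 35 + 2·21 = 77
35(ω_s−ω_c) = −77(ω_r−ω_c),  ω_s=0, ω_c=1
ω_r = 1 − (35/77)(0−1) = 16/11
ω_r/ω_c = 16/11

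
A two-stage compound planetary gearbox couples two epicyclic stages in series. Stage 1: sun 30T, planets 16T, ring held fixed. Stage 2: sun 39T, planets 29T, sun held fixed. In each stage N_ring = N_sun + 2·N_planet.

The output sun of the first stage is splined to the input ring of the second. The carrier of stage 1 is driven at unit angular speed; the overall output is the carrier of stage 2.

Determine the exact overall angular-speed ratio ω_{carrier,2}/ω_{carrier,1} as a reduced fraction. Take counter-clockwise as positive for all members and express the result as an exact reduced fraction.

Stage 1: N_ring = 30 + 2·16 = 62
Stage 1: 30(ω_s−ω_c) = −62(ω_r−ω_c),  ω_r=0, ω_c=1
Stage 1: ω_s = 1 − (62/30)(0−1) = 46/15
  ⇒ ω_s¹/ω_c¹ = 46/15
Stage 2: N_ring = 39 + 2·29 = 97
Stage 2: 39(ω_s−ω_c) = −97(ω_r−ω_c),  ω_s=0, ω_r=1
Stage 2: 39(0−ω_c) = −97(1−ω_c)  ⇒  136ω_c = 97  ⇒  ω_c = 97/136
  ⇒ ω_c²/ω_r² = 97/136
Coupling ω_r² = ω_s¹ ⇒ overall = 46/15 × 97/136 = 2231/1020

2231/1020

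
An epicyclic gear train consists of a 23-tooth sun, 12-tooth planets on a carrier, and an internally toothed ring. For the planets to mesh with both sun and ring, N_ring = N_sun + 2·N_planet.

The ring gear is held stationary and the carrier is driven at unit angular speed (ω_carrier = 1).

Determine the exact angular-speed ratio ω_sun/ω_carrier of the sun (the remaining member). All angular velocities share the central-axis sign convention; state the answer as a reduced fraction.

70/23

N_ring = 23 + 2·12 = 47
23(ω_s−ω_c) = −47(ω_r−ω_c),  ω_r=0, ω_c=1
ω_s = 1 − (47/23)(0−1) = 70/23
ω_s/ω_c = 70/23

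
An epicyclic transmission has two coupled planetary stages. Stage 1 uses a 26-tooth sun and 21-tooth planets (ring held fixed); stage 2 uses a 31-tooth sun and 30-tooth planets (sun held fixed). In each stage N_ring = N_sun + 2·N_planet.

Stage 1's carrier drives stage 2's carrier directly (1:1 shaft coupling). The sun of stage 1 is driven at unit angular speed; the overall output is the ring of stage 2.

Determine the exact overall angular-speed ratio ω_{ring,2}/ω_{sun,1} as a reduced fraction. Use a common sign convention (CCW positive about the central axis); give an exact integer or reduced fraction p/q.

122/329

Stage 1: N_ring = 26 + 2·21 = 68
Stage 1: 26(ω_s−ω_c) = −68(ω_r−ω_c),  ω_r=0, ω_s=1
Stage 1: 26(1−ω_c) = −68(0−ω_c)  ⇒  94ω_c = 26  ⇒  ω_c = 13/47
  ⇒ ω_c¹/ω_s¹ = 13/47
Stage 2: N_ring = 31 + 2·30 = 91
Stage 2: 31(ω_s−ω_c) = −91(ω_r−ω_c),  ω_s=0, ω_c=1
Stage 2: ω_r = 1 − (31/91)(0−1) = 122/91
  ⇒ ω_r²/ω_c² = 122/91
Coupling ω_c² = ω_c¹ ⇒ overall = 13/47 × 122/91 = 122/329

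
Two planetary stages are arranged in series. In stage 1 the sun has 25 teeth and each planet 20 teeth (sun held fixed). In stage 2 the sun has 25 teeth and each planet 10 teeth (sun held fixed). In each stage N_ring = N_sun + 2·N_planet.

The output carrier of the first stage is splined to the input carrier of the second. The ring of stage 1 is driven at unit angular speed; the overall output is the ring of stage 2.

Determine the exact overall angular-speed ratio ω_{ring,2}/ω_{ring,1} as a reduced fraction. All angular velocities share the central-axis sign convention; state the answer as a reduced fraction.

91/81

Stage 1: N_ring = 25 + 2·20 = 65
Stage 1: 25(ω_s−ω_c) = −65(ω_r−ω_c),  ω_s=0, ω_r=1
Stage 1: 25(0−ω_c) = −65(1−ω_c)  ⇒  90ω_c = 65  ⇒  ω_c = 13/18
  ⇒ ω_c¹/ω_r¹ = 13/18
Stage 2: N_ring = 25 + 2·10 = 45
Stage 2: 25(ω_s−ω_c) = −45(ω_r−ω_c),  ω_s=0, ω_c=1
Stage 2: ω_r = 1 − (25/45)(0−1) = 14/9
  ⇒ ω_r²/ω_c² = 14/9
Coupling ω_c² = ω_c¹ ⇒ overall = 13/18 × 14/9 = 91/81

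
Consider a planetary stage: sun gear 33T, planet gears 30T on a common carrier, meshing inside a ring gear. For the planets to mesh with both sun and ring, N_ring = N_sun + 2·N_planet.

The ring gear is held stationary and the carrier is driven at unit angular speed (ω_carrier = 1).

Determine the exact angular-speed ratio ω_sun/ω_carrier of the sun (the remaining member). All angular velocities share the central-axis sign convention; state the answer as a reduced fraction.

N_ring = 33 + 2·30 = 93
33(ω_s−ω_c) = −93(ω_r−ω_c),  ω_r=0, ω_c=1
ω_s = 1 − (93/33)(0−1) = 42/11
ω_s/ω_c = 42/11

42/11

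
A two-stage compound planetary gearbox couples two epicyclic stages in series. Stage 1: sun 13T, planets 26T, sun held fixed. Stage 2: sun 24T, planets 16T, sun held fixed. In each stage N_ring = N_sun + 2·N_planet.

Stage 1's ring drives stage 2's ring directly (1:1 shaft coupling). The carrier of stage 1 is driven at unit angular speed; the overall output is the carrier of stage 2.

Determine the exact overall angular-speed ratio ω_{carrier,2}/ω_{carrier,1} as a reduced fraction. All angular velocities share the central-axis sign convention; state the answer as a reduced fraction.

Stage 1: N_ring = 13 + 2·26 = 65
Stage 1: 13(ω_s−ω_c) = −65(ω_r−ω_c),  ω_s=0, ω_c=1
Stage 1: ω_r = 1 − (13/65)(0−1) = 6/5
  ⇒ ω_r¹/ω_c¹ = 6/5
Stage 2: N_ring = 24 + 2·16 = 56
Stage 2: 24(ω_s−ω_c) = −56(ω_r−ω_c),  ω_s=0, ω_r=1
Stage 2: 24(0−ω_c) = −56(1−ω_c)  ⇒  80ω_c = 56  ⇒  ω_c = 7/10
  ⇒ ω_c²/ω_r² = 7/10
Coupling ω_r² = ω_r¹ ⇒ overall = 6/5 × 7/10 = 21/25

21/25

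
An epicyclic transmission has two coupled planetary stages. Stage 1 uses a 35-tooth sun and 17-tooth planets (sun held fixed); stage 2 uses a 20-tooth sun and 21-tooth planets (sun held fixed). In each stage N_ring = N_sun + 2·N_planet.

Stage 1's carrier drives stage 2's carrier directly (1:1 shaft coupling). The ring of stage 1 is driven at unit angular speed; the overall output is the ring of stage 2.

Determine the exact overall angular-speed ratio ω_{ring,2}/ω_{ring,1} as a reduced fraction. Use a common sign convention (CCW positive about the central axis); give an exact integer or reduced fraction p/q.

Stage 1: N_ring = 35 + 2·17 = 69
Stage 1: 35(ω_s−ω_c) = −69(ω_r−ω_c),  ω_s=0, ω_r=1
Stage 1: 35(0−ω_c) = −69(1−ω_c)  ⇒  104ω_c = 69  ⇒  ω_c = 69/104
  ⇒ ω_c¹/ω_r¹ = 69/104
Stage 2: N_ring = 20 + 2·21 = 62
Stage 2: 20(ω_s−ω_c) = −62(ω_r−ω_c),  ω_s=0, ω_c=1
Stage 2: ω_r = 1 − (20/62)(0−1) = 41/31
  ⇒ ω_r²/ω_c² = 41/31
Coupling ω_c² = ω_c¹ ⇒ overall = 69/104 × 41/31 = 2829/3224

2829/3224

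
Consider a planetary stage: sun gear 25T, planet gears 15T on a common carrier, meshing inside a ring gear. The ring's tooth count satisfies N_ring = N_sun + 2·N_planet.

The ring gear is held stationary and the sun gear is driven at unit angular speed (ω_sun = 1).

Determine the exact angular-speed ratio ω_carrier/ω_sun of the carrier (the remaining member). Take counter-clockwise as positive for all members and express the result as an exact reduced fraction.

N_ring = 25 + 2·15 = 55
25(ω_s−ω_c) = −55(ω_r−ω_c),  ω_r=0, ω_s=1
25(1−ω_c) = −55(0−ω_c)  ⇒  80ω_c = 25  ⇒  ω_c = 5/16
ω_c/ω_s = 5/16

5/16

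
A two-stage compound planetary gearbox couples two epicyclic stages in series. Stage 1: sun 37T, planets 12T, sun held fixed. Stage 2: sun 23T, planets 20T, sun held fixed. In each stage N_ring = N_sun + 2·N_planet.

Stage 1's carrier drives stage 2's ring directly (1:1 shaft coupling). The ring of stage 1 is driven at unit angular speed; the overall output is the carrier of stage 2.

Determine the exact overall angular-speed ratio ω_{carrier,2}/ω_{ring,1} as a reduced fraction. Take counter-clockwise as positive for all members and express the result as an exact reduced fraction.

549/1204

Stage 1: N_ring = 37 + 2·12 = 61
Stage 1: 37(ω_s−ω_c) = −61(ω_r−ω_c),  ω_s=0, ω_r=1
Stage 1: 37(0−ω_c) = −61(1−ω_c)  ⇒  98ω_c = 61  ⇒  ω_c = 61/98
  ⇒ ω_c¹/ω_r¹ = 61/98
Stage 2: N_ring = 23 + 2·20 = 63
Stage 2: 23(ω_s−ω_c) = −63(ω_r−ω_c),  ω_s=0, ω_r=1
Stage 2: 23(0−ω_c) = −63(1−ω_c)  ⇒  86ω_c = 63  ⇒  ω_c = 63/86
  ⇒ ω_c²/ω_r² = 63/86
Coupling ω_r² = ω_c¹ ⇒ overall = 61/98 × 63/86 = 549/1204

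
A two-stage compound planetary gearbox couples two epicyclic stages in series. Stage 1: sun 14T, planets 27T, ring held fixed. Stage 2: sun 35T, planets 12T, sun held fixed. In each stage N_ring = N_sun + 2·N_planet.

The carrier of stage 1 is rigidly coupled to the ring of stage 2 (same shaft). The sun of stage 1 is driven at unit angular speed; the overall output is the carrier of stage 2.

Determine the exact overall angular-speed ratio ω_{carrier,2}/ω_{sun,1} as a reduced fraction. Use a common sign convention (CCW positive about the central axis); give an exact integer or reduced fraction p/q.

413/3854

Stage 1: N_ring = 14 + 2·27 = 68
Stage 1: 14(ω_s−ω_c) = −68(ω_r−ω_c),  ω_r=0, ω_s=1
Stage 1: 14(1−ω_c) = −68(0−ω_c)  ⇒  82ω_c = 14  ⇒  ω_c = 7/41
  ⇒ ω_c¹/ω_s¹ = 7/41
Stage 2: N_ring = 35 + 2·12 = 59
Stage 2: 35(ω_s−ω_c) = −59(ω_r−ω_c),  ω_s=0, ω_r=1
Stage 2: 35(0−ω_c) = −59(1−ω_c)  ⇒  94ω_c = 59  ⇒  ω_c = 59/94
  ⇒ ω_c²/ω_r² = 59/94
Coupling ω_r² = ω_c¹ ⇒ overall = 7/41 × 59/94 = 413/3854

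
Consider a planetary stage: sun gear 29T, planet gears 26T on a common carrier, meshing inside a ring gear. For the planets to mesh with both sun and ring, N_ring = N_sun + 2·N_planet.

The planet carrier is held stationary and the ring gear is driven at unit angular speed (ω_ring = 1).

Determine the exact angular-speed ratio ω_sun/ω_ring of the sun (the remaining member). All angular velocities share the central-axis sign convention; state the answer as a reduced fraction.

-81/29

N_ring = 29 + 2·26 = 81
29(ω_s−ω_c) = −81(ω_r−ω_c),  ω_c=0, ω_r=1
ω_s = 0 − (81/29)(1−0) = -81/29
ω_s/ω_r = -81/29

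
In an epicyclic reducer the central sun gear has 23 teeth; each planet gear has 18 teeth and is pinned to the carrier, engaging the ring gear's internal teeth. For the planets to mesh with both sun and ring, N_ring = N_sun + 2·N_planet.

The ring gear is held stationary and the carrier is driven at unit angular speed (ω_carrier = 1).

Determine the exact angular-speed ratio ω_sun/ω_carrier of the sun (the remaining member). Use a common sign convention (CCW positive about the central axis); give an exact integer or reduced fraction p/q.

82/23

N_ring = 23 + 2·18 = 59
23(ω_s−ω_c) = −59(ω_r−ω_c),  ω_r=0, ω_c=1
ω_s = 1 − (59/23)(0−1) = 82/23
ω_s/ω_c = 82/23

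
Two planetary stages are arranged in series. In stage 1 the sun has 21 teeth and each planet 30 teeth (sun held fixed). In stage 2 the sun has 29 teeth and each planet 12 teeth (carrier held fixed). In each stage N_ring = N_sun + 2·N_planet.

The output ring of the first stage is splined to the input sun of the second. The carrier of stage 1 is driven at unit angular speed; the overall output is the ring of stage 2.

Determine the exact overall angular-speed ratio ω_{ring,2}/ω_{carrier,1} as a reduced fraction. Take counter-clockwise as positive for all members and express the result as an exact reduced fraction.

Stage 1: N_ring = 21 + 2·30 = 81
Stage 1: 21(ω_s−ω_c) = −81(ω_r−ω_c),  ω_s=0, ω_c=1
Stage 1: ω_r = 1 − (21/81)(0−1) = 34/27
  ⇒ ω_r¹/ω_c¹ = 34/27
Stage 2: N_ring = 29 + 2·12 = 53
Stage 2: 29(ω_s−ω_c) = −53(ω_r−ω_c),  ω_c=0, ω_s=1
Stage 2: ω_r = 0 − (29/53)(1−0) = -29/53
  ⇒ ω_r²/ω_s² = -29/53
Coupling ω_s² = ω_r¹ ⇒ overall = 34/27 × -29/53 = -986/1431

-986/1431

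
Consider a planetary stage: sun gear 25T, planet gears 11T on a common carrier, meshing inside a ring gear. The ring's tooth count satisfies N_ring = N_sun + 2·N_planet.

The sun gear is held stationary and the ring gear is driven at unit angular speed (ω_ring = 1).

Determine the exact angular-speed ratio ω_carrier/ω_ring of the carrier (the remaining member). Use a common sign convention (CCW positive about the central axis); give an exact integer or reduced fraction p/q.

N_ring = 25 + 2·11 = 47
25(ω_s−ω_c) = −47(ω_r−ω_c),  ω_s=0, ω_r=1
25(0−ω_c) = −47(1−ω_c)  ⇒  72ω_c = 47  ⇒  ω_c = 47/72
ω_c/ω_r = 47/72

47/72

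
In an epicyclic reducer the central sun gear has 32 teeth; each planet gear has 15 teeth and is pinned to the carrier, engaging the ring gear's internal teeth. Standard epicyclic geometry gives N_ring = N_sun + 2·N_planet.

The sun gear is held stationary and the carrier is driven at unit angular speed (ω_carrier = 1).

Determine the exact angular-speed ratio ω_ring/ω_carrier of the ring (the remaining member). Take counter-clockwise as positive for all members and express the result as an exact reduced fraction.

N_ring = 32 + 2·15 = 62
32(ω_s−ω_c) = −62(ω_r−ω_c),  ω_s=0, ω_c=1
ω_r = 1 − (32/62)(0−1) = 47/31
ω_r/ω_c = 47/31

47/31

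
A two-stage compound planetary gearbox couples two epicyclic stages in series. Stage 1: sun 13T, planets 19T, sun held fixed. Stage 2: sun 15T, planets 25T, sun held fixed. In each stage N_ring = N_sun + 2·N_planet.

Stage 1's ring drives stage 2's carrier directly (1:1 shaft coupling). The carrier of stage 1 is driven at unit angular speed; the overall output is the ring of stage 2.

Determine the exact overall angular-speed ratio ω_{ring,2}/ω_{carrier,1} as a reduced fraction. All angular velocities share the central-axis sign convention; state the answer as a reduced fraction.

Stage 1: N_ring = 13 + 2·19 = 51
Stage 1: 13(ω_s−ω_c) = −51(ω_r−ω_c),  ω_s=0, ω_c=1
Stage 1: ω_r = 1 − (13/51)(0−1) = 64/51
  ⇒ ω_r¹/ω_c¹ = 64/51
Stage 2: N_ring = 15 + 2·25 = 65
Stage 2: 15(ω_s−ω_c) = −65(ω_r−ω_c),  ω_s=0, ω_c=1
Stage 2: ω_r = 1 − (15/65)(0−1) = 16/13
  ⇒ ω_r²/ω_c² = 16/13
Coupling ω_c² = ω_r¹ ⇒ overall = 64/51 × 16/13 = 1024/663

1024/663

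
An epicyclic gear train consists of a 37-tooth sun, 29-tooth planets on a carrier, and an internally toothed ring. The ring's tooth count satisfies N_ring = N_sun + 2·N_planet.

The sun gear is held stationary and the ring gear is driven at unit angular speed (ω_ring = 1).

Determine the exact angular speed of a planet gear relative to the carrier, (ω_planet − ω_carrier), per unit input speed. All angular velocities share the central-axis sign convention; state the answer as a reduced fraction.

3515/3828

N_ring = 37 + 2·29 = 95
37(ω_s−ω_c) = −95(ω_r−ω_c),  ω_s=0, ω_r=1
37(0−ω_c) = −95(1−ω_c)  ⇒  132ω_c = 95  ⇒  ω_c = 95/132
sun–planet: 37·(0−95/132) = −29·(ω_p−ω_c)  ⇒  ω_p−ω_c = −(37/29)·(-95/132) = 3515/3828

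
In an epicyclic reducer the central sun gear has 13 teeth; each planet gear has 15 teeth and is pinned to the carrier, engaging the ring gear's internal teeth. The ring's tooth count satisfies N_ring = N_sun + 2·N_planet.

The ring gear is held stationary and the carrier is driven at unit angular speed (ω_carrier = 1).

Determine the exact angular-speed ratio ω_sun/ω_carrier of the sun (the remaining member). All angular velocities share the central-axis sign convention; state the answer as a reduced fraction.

N_ring = 13 + 2·15 = 43
13(ω_s−ω_c) = −43(ω_r−ω_c),  ω_r=0, ω_c=1
ω_s = 1 − (43/13)(0−1) = 56/13
ω_s/ω_c = 56/13

56/13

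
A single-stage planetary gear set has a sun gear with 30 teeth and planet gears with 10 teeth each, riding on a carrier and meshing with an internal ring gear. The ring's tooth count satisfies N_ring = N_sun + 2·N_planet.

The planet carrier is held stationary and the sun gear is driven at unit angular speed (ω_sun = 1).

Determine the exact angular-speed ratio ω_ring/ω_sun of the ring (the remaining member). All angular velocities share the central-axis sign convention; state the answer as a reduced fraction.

N_ring = 30 + 2·10 = 50
30(ω_s−ω_c) = −50(ω_r−ω_c),  ω_c=0, ω_s=1
ω_r = 0 − (30/50)(1−0) = -3/5
ω_r/ω_s = -3/5

-3/5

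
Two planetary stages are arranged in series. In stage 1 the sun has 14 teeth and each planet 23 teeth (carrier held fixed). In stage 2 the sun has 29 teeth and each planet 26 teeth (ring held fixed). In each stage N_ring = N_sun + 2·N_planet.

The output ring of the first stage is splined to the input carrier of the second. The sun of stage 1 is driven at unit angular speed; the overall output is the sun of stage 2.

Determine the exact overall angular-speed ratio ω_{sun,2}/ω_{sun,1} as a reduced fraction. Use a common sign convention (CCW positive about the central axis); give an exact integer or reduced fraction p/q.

-77/87

Stage 1: N_ring = 14 + 2·23 = 60
Stage 1: 14(ω_s−ω_c) = −60(ω_r−ω_c),  ω_c=0, ω_s=1
Stage 1: ω_r = 0 − (14/60)(1−0) = -7/30
  ⇒ ω_r¹/ω_s¹ = -7/30
Stage 2: N_ring = 29 + 2·26 = 81
Stage 2: 29(ω_s−ω_c) = −81(ω_r−ω_c),  ω_r=0, ω_c=1
Stage 2: ω_s = 1 − (81/29)(0−1) = 110/29
  ⇒ ω_s²/ω_c² = 110/29
Coupling ω_c² = ω_r¹ ⇒ overall = -7/30 × 110/29 = -77/87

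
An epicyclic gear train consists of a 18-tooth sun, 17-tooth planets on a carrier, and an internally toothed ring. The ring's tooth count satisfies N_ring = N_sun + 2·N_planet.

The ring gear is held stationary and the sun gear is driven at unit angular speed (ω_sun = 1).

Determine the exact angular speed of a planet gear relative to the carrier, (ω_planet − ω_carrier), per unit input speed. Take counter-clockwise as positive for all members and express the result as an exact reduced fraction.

N_ring = 18 + 2·17 = 52
18(ω_s−ω_c) = −52(ω_r−ω_c),  ω_r=0, ω_s=1
18(1−ω_c) = −52(0−ω_c)  ⇒  70ω_c = 18  ⇒  ω_c = 9/35
sun–planet: 18·(1−9/35) = −17·(ω_p−ω_c)  ⇒  ω_p−ω_c = −(18/17)·(26/35) = -468/595

-468/595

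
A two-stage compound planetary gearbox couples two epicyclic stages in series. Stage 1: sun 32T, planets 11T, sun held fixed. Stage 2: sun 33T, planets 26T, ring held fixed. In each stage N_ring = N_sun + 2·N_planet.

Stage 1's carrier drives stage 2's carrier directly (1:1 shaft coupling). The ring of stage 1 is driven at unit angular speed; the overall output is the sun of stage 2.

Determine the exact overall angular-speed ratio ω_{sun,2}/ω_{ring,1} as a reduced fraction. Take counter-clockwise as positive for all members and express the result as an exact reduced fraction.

Stage 1: N_ring = 32 + 2·11 = 54
Stage 1: 32(ω_s−ω_c) = −54(ω_r−ω_c),  ω_s=0, ω_r=1
Stage 1: 32(0−ω_c) = −54(1−ω_c)  ⇒  86ω_c = 54  ⇒  ω_c = 27/43
  ⇒ ω_c¹/ω_r¹ = 27/43
Stage 2: N_ring = 33 + 2·26 = 85
Stage 2: 33(ω_s−ω_c) = −85(ω_r−ω_c),  ω_r=0, ω_c=1
Stage 2: ω_s = 1 − (85/33)(0−1) = 118/33
  ⇒ ω_s²/ω_c² = 118/33
Coupling ω_c² = ω_c¹ ⇒ overall = 27/43 × 118/33 = 1062/473

1062/473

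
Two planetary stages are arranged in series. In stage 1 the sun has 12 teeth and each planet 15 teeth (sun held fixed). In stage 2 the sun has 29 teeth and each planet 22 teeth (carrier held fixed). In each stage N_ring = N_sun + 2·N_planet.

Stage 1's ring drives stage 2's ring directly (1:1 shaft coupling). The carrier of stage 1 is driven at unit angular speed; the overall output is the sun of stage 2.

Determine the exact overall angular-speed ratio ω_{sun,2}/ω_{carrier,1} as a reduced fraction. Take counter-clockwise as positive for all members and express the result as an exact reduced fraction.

Stage 1: N_ring = 12 + 2·15 = 42
Stage 1: 12(ω_s−ω_c) = −42(ω_r−ω_c),  ω_s=0, ω_c=1
Stage 1: ω_r = 1 − (12/42)(0−1) = 9/7
  ⇒ ω_r¹/ω_c¹ = 9/7
Stage 2: N_ring = 29 + 2·22 = 73
Stage 2: 29(ω_s−ω_c) = −73(ω_r−ω_c),  ω_c=0, ω_r=1
Stage 2: ω_s = 0 − (73/29)(1−0) = -73/29
  ⇒ ω_s²/ω_r² = -73/29
Coupling ω_r² = ω_r¹ ⇒ overall = 9/7 × -73/29 = -657/203

-657/203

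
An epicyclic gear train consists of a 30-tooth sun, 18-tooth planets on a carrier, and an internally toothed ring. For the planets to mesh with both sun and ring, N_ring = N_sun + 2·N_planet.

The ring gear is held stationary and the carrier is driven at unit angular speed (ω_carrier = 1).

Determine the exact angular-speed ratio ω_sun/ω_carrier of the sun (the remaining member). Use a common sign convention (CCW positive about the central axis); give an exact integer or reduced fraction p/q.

N_ring = 30 + 2·18 = 66
30(ω_s−ω_c) = −66(ω_r−ω_c),  ω_r=0, ω_c=1
ω_s = 1 − (66/30)(0−1) = 16/5
ω_s/ω_c = 16/5

16/5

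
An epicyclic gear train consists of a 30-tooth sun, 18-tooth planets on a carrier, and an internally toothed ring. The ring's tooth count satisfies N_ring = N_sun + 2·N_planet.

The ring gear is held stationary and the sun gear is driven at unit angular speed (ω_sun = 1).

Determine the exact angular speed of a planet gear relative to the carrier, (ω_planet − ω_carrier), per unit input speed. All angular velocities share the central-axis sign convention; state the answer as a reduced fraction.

-55/48

N_ring = 30 + 2·18 = 66
30(ω_s−ω_c) = −66(ω_r−ω_c),  ω_r=0, ω_s=1
30(1−ω_c) = −66(0−ω_c)  ⇒  96ω_c = 30  ⇒  ω_c = 5/16
sun–planet: 30·(1−5/16) = −18·(ω_p−ω_c)  ⇒  ω_p−ω_c = −(30/18)·(11/16) = -55/48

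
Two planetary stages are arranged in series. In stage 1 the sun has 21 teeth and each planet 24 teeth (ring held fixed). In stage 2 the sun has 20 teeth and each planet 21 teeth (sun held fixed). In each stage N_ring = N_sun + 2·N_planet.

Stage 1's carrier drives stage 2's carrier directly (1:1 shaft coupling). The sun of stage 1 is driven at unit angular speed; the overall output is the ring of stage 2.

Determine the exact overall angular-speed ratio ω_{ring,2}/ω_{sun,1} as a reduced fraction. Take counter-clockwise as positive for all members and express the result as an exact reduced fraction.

287/930

Stage 1: N_ring = 21 + 2·24 = 69
Stage 1: 21(ω_s−ω_c) = −69(ω_r−ω_c),  ω_r=0, ω_s=1
Stage 1: 21(1−ω_c) = −69(0−ω_c)  ⇒  90ω_c = 21  ⇒  ω_c = 7/30
  ⇒ ω_c¹/ω_s¹ = 7/30
Stage 2: N_ring = 20 + 2·21 = 62
Stage 2: 20(ω_s−ω_c) = −62(ω_r−ω_c),  ω_s=0, ω_c=1
Stage 2: ω_r = 1 − (20/62)(0−1) = 41/31
  ⇒ ω_r²/ω_c² = 41/31
Coupling ω_c² = ω_c¹ ⇒ overall = 7/30 × 41/31 = 287/930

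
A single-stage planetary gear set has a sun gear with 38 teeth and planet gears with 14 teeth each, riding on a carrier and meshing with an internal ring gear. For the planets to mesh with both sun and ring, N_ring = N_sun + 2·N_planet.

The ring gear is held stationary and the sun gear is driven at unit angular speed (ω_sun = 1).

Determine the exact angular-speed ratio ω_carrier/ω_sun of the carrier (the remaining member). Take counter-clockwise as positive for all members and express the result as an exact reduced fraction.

19/52

N_ring = 38 + 2·14 = 66
38(ω_s−ω_c) = −66(ω_r−ω_c),  ω_r=0, ω_s=1
38(1−ω_c) = −66(0−ω_c)  ⇒  104ω_c = 38  ⇒  ω_c = 19/52
ω_c/ω_s = 19/52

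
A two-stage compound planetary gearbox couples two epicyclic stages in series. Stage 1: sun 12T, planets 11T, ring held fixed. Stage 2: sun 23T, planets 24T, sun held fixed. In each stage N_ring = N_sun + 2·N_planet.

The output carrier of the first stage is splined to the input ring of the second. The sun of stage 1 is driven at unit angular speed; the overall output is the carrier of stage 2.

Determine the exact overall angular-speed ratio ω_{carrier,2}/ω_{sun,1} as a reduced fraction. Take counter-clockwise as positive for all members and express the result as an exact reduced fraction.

213/1081

Stage 1: N_ring = 12 + 2·11 = 34
Stage 1: 12(ω_s−ω_c) = −34(ω_r−ω_c),  ω_r=0, ω_s=1
Stage 1: 12(1−ω_c) = −34(0−ω_c)  ⇒  46ω_c = 12  ⇒  ω_c = 6/23
  ⇒ ω_c¹/ω_s¹ = 6/23
Stage 2: N_ring = 23 + 2·24 = 71
Stage 2: 23(ω_s−ω_c) = −71(ω_r−ω_c),  ω_s=0, ω_r=1
Stage 2: 23(0−ω_c) = −71(1−ω_c)  ⇒  94ω_c = 71  ⇒  ω_c = 71/94
  ⇒ ω_c²/ω_r² = 71/94
Coupling ω_r² = ω_c¹ ⇒ overall = 6/23 × 71/94 = 213/1081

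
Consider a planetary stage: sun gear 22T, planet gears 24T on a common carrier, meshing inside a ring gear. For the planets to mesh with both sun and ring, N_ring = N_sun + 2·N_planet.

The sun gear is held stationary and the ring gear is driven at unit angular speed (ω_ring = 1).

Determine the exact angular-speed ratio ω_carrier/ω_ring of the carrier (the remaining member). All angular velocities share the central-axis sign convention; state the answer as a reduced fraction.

N_ring = 22 + 2·24 = 70
22(ω_s−ω_c) = −70(ω_r−ω_c),  ω_s=0, ω_r=1
22(0−ω_c) = −70(1−ω_c)  ⇒  92ω_c = 70  ⇒  ω_c = 35/46
ω_c/ω_r = 35/46

35/46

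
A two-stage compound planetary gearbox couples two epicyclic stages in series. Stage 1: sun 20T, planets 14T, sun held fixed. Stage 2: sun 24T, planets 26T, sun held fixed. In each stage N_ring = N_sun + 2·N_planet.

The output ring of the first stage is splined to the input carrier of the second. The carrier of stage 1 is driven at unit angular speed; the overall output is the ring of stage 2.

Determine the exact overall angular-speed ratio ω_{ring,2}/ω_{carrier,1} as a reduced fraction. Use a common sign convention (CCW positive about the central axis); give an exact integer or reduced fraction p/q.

Stage 1: N_ring = 20 + 2·14 = 48
Stage 1: 20(ω_s−ω_c) = −48(ω_r−ω_c),  ω_s=0, ω_c=1
Stage 1: ω_r = 1 − (20/48)(0−1) = 17/12
  ⇒ ω_r¹/ω_c¹ = 17/12
Stage 2: N_ring = 24 + 2·26 = 76
Stage 2: 24(ω_s−ω_c) = −76(ω_r−ω_c),  ω_s=0, ω_c=1
Stage 2: ω_r = 1 − (24/76)(0−1) = 25/19
  ⇒ ω_r²/ω_c² = 25/19
Coupling ω_c² = ω_r¹ ⇒ overall = 17/12 × 25/19 = 425/228

425/228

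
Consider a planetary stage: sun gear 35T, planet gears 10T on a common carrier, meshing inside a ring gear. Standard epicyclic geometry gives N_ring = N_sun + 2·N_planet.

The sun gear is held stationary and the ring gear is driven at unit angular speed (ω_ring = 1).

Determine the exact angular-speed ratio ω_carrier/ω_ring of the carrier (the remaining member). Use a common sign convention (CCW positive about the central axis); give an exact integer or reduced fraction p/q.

11/18

N_ring = 35 + 2·10 = 55
35(ω_s−ω_c) = −55(ω_r−ω_c),  ω_s=0, ω_r=1
35(0−ω_c) = −55(1−ω_c)  ⇒  90ω_c = 55  ⇒  ω_c = 11/18
ω_c/ω_r = 11/18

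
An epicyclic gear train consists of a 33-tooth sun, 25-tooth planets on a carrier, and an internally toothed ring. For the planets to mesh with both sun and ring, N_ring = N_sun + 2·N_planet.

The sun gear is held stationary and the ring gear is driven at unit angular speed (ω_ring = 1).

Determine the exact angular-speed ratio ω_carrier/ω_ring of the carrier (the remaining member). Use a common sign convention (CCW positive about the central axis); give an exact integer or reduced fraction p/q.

N_ring = 33 + 2·25 = 83
33(ω_s−ω_c) = −83(ω_r−ω_c),  ω_s=0, ω_r=1
33(0−ω_c) = −83(1−ω_c)  ⇒  116ω_c = 83  ⇒  ω_c = 83/116
ω_c/ω_r = 83/116

83/116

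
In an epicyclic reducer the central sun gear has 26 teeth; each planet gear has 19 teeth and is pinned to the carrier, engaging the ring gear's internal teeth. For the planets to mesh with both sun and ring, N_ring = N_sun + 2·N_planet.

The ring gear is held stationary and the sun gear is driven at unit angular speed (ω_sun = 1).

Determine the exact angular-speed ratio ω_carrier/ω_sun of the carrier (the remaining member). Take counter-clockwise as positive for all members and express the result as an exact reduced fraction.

13/45

N_ring = 26 + 2·19 = 64
26(ω_s−ω_c) = −64(ω_r−ω_c),  ω_r=0, ω_s=1
26(1−ω_c) = −64(0−ω_c)  ⇒  90ω_c = 26  ⇒  ω_c = 13/45
ω_c/ω_s = 13/45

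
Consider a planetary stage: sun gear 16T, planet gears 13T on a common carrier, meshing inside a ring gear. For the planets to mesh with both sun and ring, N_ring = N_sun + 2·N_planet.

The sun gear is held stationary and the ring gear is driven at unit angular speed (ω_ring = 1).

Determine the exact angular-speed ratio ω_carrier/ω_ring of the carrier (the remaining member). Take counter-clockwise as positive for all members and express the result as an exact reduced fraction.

N_ring = 16 + 2·13 = 42
16(ω_s−ω_c) = −42(ω_r−ω_c),  ω_s=0, ω_r=1
16(0−ω_c) = −42(1−ω_c)  ⇒  58ω_c = 42  ⇒  ω_c = 21/29
ω_c/ω_r = 21/29

21/29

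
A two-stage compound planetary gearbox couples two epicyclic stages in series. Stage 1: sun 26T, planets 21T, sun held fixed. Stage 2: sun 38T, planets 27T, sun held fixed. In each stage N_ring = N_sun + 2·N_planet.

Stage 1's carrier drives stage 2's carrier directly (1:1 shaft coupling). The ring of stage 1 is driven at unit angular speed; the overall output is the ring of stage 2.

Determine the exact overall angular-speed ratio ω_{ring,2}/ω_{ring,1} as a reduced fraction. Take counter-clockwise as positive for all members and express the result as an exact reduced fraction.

1105/1081

Stage 1: N_ring = 26 + 2·21 = 68
Stage 1: 26(ω_s−ω_c) = −68(ω_r−ω_c),  ω_s=0, ω_r=1
Stage 1: 26(0−ω_c) = −68(1−ω_c)  ⇒  94ω_c = 68  ⇒  ω_c = 34/47
  ⇒ ω_c¹/ω_r¹ = 34/47
Stage 2: N_ring = 38 + 2·27 = 92
Stage 2: 38(ω_s−ω_c) = −92(ω_r−ω_c),  ω_s=0, ω_c=1
Stage 2: ω_r = 1 − (38/92)(0−1) = 65/46
  ⇒ ω_r²/ω_c² = 65/46
Coupling ω_c² = ω_c¹ ⇒ overall = 34/47 × 65/46 = 1105/1081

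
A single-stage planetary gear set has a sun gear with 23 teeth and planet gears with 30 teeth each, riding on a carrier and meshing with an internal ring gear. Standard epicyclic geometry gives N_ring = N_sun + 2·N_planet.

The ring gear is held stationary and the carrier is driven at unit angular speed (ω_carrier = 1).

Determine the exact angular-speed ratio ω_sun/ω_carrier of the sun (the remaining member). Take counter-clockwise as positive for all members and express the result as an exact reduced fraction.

N_ring = 23 + 2·30 = 83
23(ω_s−ω_c) = −83(ω_r−ω_c),  ω_r=0, ω_c=1
ω_s = 1 − (83/23)(0−1) = 106/23
ω_s/ω_c = 106/23

106/23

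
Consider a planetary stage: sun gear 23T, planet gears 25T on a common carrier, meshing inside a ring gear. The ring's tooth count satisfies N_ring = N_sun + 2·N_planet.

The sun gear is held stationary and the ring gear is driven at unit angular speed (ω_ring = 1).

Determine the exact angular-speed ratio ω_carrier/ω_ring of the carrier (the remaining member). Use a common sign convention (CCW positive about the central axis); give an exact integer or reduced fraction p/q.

N_ring = 23 + 2·25 = 73
23(ω_s−ω_c) = −73(ω_r−ω_c),  ω_s=0, ω_r=1
23(0−ω_c) = −73(1−ω_c)  ⇒  96ω_c = 73  ⇒  ω_c = 73/96
ω_c/ω_r = 73/96

73/96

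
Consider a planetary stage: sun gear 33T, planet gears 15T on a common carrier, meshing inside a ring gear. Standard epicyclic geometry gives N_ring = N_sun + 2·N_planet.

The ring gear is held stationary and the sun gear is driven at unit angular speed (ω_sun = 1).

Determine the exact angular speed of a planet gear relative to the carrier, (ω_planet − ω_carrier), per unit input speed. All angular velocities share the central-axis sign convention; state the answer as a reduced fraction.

N_ring = 33 + 2·15 = 63
33(ω_s−ω_c) = −63(ω_r−ω_c),  ω_r=0, ω_s=1
33(1−ω_c) = −63(0−ω_c)  ⇒  96ω_c = 33  ⇒  ω_c = 11/32
sun–planet: 33·(1−11/32) = −15·(ω_p−ω_c)  ⇒  ω_p−ω_c = −(33/15)·(21/32) = -231/160

-231/160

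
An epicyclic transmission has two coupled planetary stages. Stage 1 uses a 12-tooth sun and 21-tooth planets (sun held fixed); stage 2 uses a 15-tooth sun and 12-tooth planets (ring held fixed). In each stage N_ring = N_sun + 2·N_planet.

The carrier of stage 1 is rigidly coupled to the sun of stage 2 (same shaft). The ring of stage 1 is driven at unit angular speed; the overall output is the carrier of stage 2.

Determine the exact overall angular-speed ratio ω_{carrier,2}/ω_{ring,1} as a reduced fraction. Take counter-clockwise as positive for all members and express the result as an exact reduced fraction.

Stage 1: N_ring = 12 + 2·21 = 54
Stage 1: 12(ω_s−ω_c) = −54(ω_r−ω_c),  ω_s=0, ω_r=1
Stage 1: 12(0−ω_c) = −54(1−ω_c)  ⇒  66ω_c = 54  ⇒  ω_c = 9/11
  ⇒ ω_c¹/ω_r¹ = 9/11
Stage 2: N_ring = 15 + 2·12 = 39
Stage 2: 15(ω_s−ω_c) = −39(ω_r−ω_c),  ω_r=0, ω_s=1
Stage 2: 15(1−ω_c) = −39(0−ω_c)  ⇒  54ω_c = 15  ⇒  ω_c = 5/18
  ⇒ ω_c²/ω_s² = 5/18
Coupling ω_s² = ω_c¹ ⇒ overall = 9/11 × 5/18 = 5/22

5/22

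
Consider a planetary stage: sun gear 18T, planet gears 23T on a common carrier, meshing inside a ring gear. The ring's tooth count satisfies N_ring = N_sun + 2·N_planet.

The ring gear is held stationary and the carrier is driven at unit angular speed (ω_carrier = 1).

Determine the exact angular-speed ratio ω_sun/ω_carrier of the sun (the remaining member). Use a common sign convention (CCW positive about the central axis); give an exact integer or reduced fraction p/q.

N_ring = 18 + 2·23 = 64
18(ω_s−ω_c) = −64(ω_r−ω_c),  ω_r=0, ω_c=1
ω_s = 1 − (64/18)(0−1) = 41/9
ω_s/ω_c = 41/9

41/9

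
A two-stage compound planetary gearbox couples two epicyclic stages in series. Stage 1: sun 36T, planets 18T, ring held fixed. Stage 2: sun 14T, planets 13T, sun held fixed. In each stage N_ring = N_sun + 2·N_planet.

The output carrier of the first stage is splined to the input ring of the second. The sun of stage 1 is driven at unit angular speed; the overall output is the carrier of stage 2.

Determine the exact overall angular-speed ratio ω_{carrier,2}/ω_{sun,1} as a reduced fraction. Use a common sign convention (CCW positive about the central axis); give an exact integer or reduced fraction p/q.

Stage 1: N_ring = 36 + 2·18 = 72
Stage 1: 36(ω_s−ω_c) = −72(ω_r−ω_c),  ω_r=0, ω_s=1
Stage 1: 36(1−ω_c) = −72(0−ω_c)  ⇒  108ω_c = 36  ⇒  ω_c = 1/3
  ⇒ ω_c¹/ω_s¹ = 1/3
Stage 2: N_ring = 14 + 2·13 = 40
Stage 2: 14(ω_s−ω_c) = −40(ω_r−ω_c),  ω_s=0, ω_r=1
Stage 2: 14(0−ω_c) = −40(1−ω_c)  ⇒  54ω_c = 40  ⇒  ω_c = 20/27
  ⇒ ω_c²/ω_r² = 20/27
Coupling ω_r² = ω_c¹ ⇒ overall = 1/3 × 20/27 = 20/81

20/81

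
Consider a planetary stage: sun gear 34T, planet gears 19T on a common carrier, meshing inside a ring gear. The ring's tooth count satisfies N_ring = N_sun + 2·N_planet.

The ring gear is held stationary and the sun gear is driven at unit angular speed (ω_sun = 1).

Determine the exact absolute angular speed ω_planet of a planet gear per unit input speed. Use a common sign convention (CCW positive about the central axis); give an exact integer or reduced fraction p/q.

-17/19

N_ring = 34 + 2·19 = 72
34(ω_s−ω_c) = −72(ω_r−ω_c),  ω_r=0, ω_s=1
34(1−ω_c) = −72(0−ω_c)  ⇒  106ω_c = 34  ⇒  ω_c = 17/53
sun–planet: 34·(1−17/53) = −19·(ω_p−ω_c)  ⇒  ω_p−ω_c = −(34/19)·(36/53) = -1224/1007
ω_p = 17/53 − 1224/1007 = -17/19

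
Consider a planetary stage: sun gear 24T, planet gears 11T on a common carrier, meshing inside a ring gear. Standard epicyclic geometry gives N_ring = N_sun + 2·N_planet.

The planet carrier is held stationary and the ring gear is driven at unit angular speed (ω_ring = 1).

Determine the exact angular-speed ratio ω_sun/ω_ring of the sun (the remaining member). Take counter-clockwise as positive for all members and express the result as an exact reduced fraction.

-23/12

N_ring = 24 + 2·11 = 46
24(ω_s−ω_c) = −46(ω_r−ω_c),  ω_c=0, ω_r=1
ω_s = 0 − (46/24)(1−0) = -23/12
ω_s/ω_r = -23/12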